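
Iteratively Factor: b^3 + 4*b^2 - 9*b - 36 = (b - 3)*(b^2 + 7*b + 12) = (b - 3)*(b + 4)*(b + 3)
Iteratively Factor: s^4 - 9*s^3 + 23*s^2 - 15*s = (s - 5)*(s^3 - 4*s^2 + 3*s) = (s - 5)*(s - 3)*(s^2 - s) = s*(s - 5)*(s - 3)*(s - 1)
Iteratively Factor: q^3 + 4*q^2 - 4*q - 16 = (q + 2)*(q^2 + 2*q - 8) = (q + 2)*(q + 4)*(q - 2)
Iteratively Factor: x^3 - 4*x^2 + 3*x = (x - 3)*(x^2 - x) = (x - 3)*(x - 1)*(x)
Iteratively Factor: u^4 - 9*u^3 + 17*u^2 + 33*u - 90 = (u - 3)*(u^3 - 6*u^2 - u + 30) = (u - 3)^2*(u^2 - 3*u - 10) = (u - 3)^2*(u + 2)*(u - 5)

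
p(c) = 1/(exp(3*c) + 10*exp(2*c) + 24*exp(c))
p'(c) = (-3*exp(3*c) - 20*exp(2*c) - 24*exp(c))/(exp(3*c) + 10*exp(2*c) + 24*exp(c))^2 = (-3*exp(2*c) - 20*exp(c) - 24)*exp(-c)/(exp(2*c) + 10*exp(c) + 24)^2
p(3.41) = 0.00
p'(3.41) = -0.00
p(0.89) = 0.01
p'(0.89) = -0.01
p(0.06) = 0.03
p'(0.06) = -0.04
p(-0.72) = 0.07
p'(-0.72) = -0.08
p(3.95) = 0.00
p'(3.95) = -0.00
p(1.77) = 0.00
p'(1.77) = -0.00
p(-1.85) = 0.25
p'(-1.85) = -0.26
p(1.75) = 0.00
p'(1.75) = -0.00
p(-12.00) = 6781.43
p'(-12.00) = -6781.45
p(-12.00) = 6781.43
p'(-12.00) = -6781.45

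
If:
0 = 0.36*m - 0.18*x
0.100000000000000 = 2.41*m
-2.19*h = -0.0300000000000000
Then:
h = 0.01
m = 0.04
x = 0.08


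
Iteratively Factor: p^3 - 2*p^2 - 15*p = (p - 5)*(p^2 + 3*p) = (p - 5)*(p + 3)*(p)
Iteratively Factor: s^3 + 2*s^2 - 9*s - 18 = (s - 3)*(s^2 + 5*s + 6) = (s - 3)*(s + 3)*(s + 2)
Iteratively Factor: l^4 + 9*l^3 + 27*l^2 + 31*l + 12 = (l + 3)*(l^3 + 6*l^2 + 9*l + 4) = (l + 3)*(l + 4)*(l^2 + 2*l + 1) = (l + 1)*(l + 3)*(l + 4)*(l + 1)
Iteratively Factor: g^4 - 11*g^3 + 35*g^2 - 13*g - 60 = (g + 1)*(g^3 - 12*g^2 + 47*g - 60) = (g - 4)*(g + 1)*(g^2 - 8*g + 15) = (g - 4)*(g - 3)*(g + 1)*(g - 5)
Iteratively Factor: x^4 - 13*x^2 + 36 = (x + 2)*(x^3 - 2*x^2 - 9*x + 18) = (x - 2)*(x + 2)*(x^2 - 9) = (x - 3)*(x - 2)*(x + 2)*(x + 3)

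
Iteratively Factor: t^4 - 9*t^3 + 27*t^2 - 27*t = (t - 3)*(t^3 - 6*t^2 + 9*t) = (t - 3)^2*(t^2 - 3*t) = t*(t - 3)^2*(t - 3)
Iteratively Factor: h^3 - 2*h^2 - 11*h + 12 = (h - 1)*(h^2 - h - 12) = (h - 1)*(h + 3)*(h - 4)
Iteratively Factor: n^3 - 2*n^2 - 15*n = (n)*(n^2 - 2*n - 15) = n*(n + 3)*(n - 5)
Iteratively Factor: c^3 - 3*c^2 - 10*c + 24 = (c - 4)*(c^2 + c - 6) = (c - 4)*(c - 2)*(c + 3)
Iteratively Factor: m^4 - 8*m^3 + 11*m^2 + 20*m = (m)*(m^3 - 8*m^2 + 11*m + 20) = m*(m + 1)*(m^2 - 9*m + 20) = m*(m - 5)*(m + 1)*(m - 4)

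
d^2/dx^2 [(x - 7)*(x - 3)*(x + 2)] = 6*x - 16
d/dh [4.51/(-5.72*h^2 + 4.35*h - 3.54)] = (51.5944*h - 19.6185)/(5.72*h^2 - 4.35*h + 3.54)^2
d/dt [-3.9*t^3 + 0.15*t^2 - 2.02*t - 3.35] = -11.7*t^2 + 0.3*t - 2.02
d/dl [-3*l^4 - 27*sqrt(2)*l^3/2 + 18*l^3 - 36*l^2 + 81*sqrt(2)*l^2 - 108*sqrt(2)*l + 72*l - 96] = -12*l^3 - 81*sqrt(2)*l^2/2 + 54*l^2 - 72*l + 162*sqrt(2)*l - 108*sqrt(2) + 72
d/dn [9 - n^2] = -2*n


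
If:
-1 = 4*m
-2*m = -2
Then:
No Solution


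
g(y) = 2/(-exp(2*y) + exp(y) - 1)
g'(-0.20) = 1.44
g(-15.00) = -2.00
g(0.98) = -0.37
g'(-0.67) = 0.04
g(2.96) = -0.01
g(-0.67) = -2.67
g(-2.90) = -2.11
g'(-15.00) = 0.00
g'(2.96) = 0.01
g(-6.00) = -2.00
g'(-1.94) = -0.27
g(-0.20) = -2.35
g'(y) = 2*(2*exp(2*y) - exp(y))/(-exp(2*y) + exp(y) - 1)^2 = (4*exp(y) - 2)*exp(y)/(exp(2*y) - exp(y) + 1)^2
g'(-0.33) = 0.99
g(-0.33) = -2.51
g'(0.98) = 0.78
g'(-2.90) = -0.11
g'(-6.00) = 0.00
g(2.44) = -0.02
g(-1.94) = -2.28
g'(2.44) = 0.03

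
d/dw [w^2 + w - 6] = 2*w + 1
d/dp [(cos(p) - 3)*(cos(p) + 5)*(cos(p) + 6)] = 3*sin(p)^3 - 16*sin(p)*cos(p)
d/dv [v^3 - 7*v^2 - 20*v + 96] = 3*v^2 - 14*v - 20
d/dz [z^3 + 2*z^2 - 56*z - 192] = 3*z^2 + 4*z - 56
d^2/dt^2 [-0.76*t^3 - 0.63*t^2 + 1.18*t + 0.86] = -4.56*t - 1.26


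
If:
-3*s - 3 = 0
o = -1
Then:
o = -1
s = -1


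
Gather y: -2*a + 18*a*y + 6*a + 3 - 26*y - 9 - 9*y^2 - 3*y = 4*a - 9*y^2 + y*(18*a - 29) - 6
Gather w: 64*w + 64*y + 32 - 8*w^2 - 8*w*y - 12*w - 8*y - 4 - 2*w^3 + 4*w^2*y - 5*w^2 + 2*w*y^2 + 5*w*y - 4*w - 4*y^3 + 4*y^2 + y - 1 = -2*w^3 + w^2*(4*y - 13) + w*(2*y^2 - 3*y + 48) - 4*y^3 + 4*y^2 + 57*y + 27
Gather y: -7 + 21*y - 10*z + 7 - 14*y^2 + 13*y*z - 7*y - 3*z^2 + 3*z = -14*y^2 + y*(13*z + 14) - 3*z^2 - 7*z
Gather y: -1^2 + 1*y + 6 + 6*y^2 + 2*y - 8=6*y^2 + 3*y - 3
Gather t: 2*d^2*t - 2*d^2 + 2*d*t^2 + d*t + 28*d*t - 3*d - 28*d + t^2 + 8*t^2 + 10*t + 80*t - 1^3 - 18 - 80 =-2*d^2 - 31*d + t^2*(2*d + 9) + t*(2*d^2 + 29*d + 90) - 99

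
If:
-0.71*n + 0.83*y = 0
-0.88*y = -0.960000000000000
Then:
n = 1.28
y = 1.09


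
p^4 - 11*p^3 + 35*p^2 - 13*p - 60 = (p - 5)*(p - 4)*(p - 3)*(p + 1)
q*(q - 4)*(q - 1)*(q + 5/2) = q^4 - 5*q^3/2 - 17*q^2/2 + 10*q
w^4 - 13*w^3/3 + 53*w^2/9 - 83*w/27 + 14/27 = (w - 7/3)*(w - 1)*(w - 2/3)*(w - 1/3)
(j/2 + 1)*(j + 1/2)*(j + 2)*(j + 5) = j^4/2 + 19*j^3/4 + 57*j^2/4 + 16*j + 5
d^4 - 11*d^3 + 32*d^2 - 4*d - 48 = (d - 6)*(d - 4)*(d - 2)*(d + 1)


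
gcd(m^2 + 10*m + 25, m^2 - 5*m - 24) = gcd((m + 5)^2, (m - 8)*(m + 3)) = 1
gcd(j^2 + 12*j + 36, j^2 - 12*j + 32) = 1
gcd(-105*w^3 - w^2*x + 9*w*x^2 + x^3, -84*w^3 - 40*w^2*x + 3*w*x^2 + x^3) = 7*w + x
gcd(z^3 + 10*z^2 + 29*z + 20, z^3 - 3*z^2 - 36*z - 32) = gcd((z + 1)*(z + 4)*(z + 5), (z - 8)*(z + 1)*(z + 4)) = z^2 + 5*z + 4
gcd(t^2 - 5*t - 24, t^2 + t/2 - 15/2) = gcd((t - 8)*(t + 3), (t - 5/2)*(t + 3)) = t + 3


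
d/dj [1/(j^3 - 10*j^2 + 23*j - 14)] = (-3*j^2 + 20*j - 23)/(j^3 - 10*j^2 + 23*j - 14)^2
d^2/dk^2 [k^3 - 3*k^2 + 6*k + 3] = 6*k - 6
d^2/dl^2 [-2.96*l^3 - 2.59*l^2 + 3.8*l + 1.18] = -17.76*l - 5.18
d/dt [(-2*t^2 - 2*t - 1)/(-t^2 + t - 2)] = (-4*t^2 + 6*t + 5)/(t^4 - 2*t^3 + 5*t^2 - 4*t + 4)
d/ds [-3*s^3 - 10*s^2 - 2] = s*(-9*s - 20)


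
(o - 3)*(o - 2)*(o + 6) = o^3 + o^2 - 24*o + 36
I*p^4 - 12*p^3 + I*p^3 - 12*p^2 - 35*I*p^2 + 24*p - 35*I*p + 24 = (p + I)*(p + 3*I)*(p + 8*I)*(I*p + I)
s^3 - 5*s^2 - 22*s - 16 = (s - 8)*(s + 1)*(s + 2)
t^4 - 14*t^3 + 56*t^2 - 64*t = t*(t - 8)*(t - 4)*(t - 2)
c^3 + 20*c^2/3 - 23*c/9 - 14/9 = (c - 2/3)*(c + 1/3)*(c + 7)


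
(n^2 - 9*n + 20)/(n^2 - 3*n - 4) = (n - 5)/(n + 1)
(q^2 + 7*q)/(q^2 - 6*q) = (q + 7)/(q - 6)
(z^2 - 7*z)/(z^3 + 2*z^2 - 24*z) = (z - 7)/(z^2 + 2*z - 24)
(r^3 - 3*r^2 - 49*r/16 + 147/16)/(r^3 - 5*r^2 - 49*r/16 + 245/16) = (r - 3)/(r - 5)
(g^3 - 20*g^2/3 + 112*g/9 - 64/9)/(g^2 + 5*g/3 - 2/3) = (9*g^3 - 60*g^2 + 112*g - 64)/(3*(3*g^2 + 5*g - 2))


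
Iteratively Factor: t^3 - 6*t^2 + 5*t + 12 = (t + 1)*(t^2 - 7*t + 12) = (t - 3)*(t + 1)*(t - 4)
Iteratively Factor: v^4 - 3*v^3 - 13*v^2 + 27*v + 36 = (v + 3)*(v^3 - 6*v^2 + 5*v + 12) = (v + 1)*(v + 3)*(v^2 - 7*v + 12) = (v - 4)*(v + 1)*(v + 3)*(v - 3)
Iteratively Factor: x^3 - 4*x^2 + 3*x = (x)*(x^2 - 4*x + 3) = x*(x - 1)*(x - 3)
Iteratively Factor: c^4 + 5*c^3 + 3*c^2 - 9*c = (c - 1)*(c^3 + 6*c^2 + 9*c) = (c - 1)*(c + 3)*(c^2 + 3*c) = c*(c - 1)*(c + 3)*(c + 3)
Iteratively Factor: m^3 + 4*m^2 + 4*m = (m + 2)*(m^2 + 2*m) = m*(m + 2)*(m + 2)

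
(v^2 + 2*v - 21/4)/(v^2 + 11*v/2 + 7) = (v - 3/2)/(v + 2)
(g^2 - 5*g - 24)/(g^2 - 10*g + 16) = (g + 3)/(g - 2)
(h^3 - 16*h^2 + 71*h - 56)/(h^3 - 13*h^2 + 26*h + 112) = (h - 1)/(h + 2)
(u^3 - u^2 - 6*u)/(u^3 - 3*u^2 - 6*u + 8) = u*(u - 3)/(u^2 - 5*u + 4)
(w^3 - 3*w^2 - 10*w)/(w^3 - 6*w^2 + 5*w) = (w + 2)/(w - 1)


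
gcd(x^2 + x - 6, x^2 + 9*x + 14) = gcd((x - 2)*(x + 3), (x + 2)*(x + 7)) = 1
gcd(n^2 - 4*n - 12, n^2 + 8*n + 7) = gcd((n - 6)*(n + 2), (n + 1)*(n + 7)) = 1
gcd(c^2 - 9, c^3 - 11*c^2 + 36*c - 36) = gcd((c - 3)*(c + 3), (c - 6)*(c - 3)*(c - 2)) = c - 3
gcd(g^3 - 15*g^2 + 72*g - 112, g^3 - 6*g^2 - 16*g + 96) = g - 4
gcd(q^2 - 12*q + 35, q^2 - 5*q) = q - 5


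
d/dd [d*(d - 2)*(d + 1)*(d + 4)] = 4*d^3 + 9*d^2 - 12*d - 8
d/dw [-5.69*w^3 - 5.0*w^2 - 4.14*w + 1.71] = -17.07*w^2 - 10.0*w - 4.14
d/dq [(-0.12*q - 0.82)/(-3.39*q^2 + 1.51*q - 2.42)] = (-0.4068*q^2 - 5.5596*q + 1.5286)/(11.4921*q^4 - 10.2378*q^3 + 18.6877*q^2 - 7.3084*q + 5.8564)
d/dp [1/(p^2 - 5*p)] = (5 - 2*p)/(p^2*(p - 5)^2)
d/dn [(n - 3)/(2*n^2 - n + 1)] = (2*n^2 - n - (n - 3)*(4*n - 1) + 1)/(2*n^2 - n + 1)^2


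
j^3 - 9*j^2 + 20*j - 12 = (j - 6)*(j - 2)*(j - 1)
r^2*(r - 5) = r^3 - 5*r^2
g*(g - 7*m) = g^2 - 7*g*m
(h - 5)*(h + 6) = h^2 + h - 30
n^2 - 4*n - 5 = (n - 5)*(n + 1)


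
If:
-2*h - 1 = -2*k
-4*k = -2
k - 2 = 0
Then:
No Solution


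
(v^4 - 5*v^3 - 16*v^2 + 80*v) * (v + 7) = v^5 + 2*v^4 - 51*v^3 - 32*v^2 + 560*v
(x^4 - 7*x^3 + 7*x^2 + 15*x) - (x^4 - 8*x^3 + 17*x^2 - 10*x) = x^3 - 10*x^2 + 25*x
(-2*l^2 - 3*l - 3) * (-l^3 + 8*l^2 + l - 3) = 2*l^5 - 13*l^4 - 23*l^3 - 21*l^2 + 6*l + 9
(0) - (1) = -1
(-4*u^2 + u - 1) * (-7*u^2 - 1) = 28*u^4 - 7*u^3 + 11*u^2 - u + 1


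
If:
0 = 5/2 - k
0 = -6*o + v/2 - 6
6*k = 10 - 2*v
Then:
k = 5/2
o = -29/24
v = -5/2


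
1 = 1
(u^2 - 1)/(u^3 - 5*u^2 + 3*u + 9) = (u - 1)/(u^2 - 6*u + 9)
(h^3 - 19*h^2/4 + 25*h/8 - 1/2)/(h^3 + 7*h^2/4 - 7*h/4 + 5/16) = 2*(h - 4)/(2*h + 5)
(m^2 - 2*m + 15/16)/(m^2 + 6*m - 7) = (m^2 - 2*m + 15/16)/(m^2 + 6*m - 7)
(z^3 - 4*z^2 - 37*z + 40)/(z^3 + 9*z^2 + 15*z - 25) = (z - 8)/(z + 5)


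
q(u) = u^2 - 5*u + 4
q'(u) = 2*u - 5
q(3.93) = -0.21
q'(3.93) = 2.86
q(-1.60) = 14.56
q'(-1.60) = -8.20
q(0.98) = 0.06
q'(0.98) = -3.04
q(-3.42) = 32.80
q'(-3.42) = -11.84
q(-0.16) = 4.83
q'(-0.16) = -5.32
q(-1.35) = 12.57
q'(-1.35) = -7.70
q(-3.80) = 37.44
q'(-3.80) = -12.60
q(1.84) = -1.81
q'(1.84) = -1.32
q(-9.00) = 130.00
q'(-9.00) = -23.00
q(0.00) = 4.00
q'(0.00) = -5.00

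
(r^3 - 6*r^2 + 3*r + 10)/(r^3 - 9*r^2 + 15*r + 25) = (r - 2)/(r - 5)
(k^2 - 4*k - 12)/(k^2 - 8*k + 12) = (k + 2)/(k - 2)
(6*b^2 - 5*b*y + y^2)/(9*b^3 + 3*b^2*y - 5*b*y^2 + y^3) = (-2*b + y)/(-3*b^2 - 2*b*y + y^2)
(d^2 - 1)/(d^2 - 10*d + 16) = (d^2 - 1)/(d^2 - 10*d + 16)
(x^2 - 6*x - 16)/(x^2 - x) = (x^2 - 6*x - 16)/(x*(x - 1))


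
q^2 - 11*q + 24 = (q - 8)*(q - 3)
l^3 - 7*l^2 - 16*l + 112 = (l - 7)*(l - 4)*(l + 4)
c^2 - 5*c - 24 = (c - 8)*(c + 3)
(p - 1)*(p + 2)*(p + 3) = p^3 + 4*p^2 + p - 6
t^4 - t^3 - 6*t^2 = t^2*(t - 3)*(t + 2)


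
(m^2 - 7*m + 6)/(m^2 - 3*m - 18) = (m - 1)/(m + 3)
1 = 1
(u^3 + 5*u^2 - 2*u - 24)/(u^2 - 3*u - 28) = (u^2 + u - 6)/(u - 7)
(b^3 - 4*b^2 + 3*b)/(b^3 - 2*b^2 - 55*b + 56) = b*(b - 3)/(b^2 - b - 56)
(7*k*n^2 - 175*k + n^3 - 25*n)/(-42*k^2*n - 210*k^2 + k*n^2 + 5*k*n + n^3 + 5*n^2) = (5 - n)/(6*k - n)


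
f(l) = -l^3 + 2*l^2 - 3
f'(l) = -3*l^2 + 4*l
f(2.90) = -10.57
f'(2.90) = -13.63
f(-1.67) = 7.24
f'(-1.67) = -15.05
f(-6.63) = 376.35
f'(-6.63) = -158.39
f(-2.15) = 16.18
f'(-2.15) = -22.47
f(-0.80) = -1.21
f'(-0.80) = -5.12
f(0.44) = -2.70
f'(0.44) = 1.18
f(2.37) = -5.08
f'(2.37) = -7.37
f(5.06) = -81.35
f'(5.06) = -56.57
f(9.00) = -570.00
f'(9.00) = -207.00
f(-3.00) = 42.00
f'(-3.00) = -39.00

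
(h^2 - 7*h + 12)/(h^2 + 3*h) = (h^2 - 7*h + 12)/(h*(h + 3))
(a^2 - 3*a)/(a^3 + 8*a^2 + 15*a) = (a - 3)/(a^2 + 8*a + 15)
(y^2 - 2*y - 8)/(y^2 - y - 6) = (y - 4)/(y - 3)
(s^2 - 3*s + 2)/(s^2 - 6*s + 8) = (s - 1)/(s - 4)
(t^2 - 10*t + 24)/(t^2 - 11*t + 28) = (t - 6)/(t - 7)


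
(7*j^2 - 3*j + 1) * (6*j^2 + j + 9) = 42*j^4 - 11*j^3 + 66*j^2 - 26*j + 9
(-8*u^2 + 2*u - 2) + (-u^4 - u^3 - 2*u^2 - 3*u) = -u^4 - u^3 - 10*u^2 - u - 2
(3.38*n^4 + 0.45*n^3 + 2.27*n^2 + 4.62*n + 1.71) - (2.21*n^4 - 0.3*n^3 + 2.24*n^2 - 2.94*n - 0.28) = 1.17*n^4 + 0.75*n^3 + 0.0299999999999998*n^2 + 7.56*n + 1.99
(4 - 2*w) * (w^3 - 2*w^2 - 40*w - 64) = -2*w^4 + 8*w^3 + 72*w^2 - 32*w - 256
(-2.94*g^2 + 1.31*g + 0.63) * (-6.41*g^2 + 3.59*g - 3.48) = 18.8454*g^4 - 18.9517*g^3 + 10.8958*g^2 - 2.2971*g - 2.1924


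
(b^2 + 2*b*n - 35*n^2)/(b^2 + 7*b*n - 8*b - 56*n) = (b - 5*n)/(b - 8)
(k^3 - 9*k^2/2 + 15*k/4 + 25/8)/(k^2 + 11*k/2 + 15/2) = (8*k^3 - 36*k^2 + 30*k + 25)/(4*(2*k^2 + 11*k + 15))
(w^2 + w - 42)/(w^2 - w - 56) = (w - 6)/(w - 8)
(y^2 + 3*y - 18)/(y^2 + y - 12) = (y + 6)/(y + 4)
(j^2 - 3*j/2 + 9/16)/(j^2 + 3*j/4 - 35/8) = (16*j^2 - 24*j + 9)/(2*(8*j^2 + 6*j - 35))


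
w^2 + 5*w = w*(w + 5)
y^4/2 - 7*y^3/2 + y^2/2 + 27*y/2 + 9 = (y/2 + 1/2)*(y - 6)*(y - 3)*(y + 1)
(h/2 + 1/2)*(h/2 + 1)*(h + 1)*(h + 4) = h^4/4 + 2*h^3 + 21*h^2/4 + 11*h/2 + 2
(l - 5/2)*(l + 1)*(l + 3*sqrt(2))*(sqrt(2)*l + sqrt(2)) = sqrt(2)*l^4 - sqrt(2)*l^3/2 + 6*l^3 - 4*sqrt(2)*l^2 - 3*l^2 - 24*l - 5*sqrt(2)*l/2 - 15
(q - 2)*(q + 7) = q^2 + 5*q - 14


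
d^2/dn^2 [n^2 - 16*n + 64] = 2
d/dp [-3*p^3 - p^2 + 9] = p*(-9*p - 2)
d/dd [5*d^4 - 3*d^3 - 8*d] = 20*d^3 - 9*d^2 - 8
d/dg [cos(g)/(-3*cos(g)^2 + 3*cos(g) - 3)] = sin(g)^3/(3*(sin(g)^2 + cos(g) - 2)^2)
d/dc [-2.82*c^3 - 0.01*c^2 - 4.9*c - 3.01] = -8.46*c^2 - 0.02*c - 4.9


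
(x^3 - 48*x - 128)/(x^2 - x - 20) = (x^2 - 4*x - 32)/(x - 5)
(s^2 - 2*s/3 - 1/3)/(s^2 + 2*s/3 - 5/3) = (3*s + 1)/(3*s + 5)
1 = 1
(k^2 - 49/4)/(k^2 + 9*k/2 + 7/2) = (k - 7/2)/(k + 1)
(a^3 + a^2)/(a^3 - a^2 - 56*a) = a*(a + 1)/(a^2 - a - 56)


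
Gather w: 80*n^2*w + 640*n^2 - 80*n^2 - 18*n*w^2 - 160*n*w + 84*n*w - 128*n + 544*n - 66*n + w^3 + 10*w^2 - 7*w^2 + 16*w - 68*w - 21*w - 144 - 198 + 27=560*n^2 + 350*n + w^3 + w^2*(3 - 18*n) + w*(80*n^2 - 76*n - 73) - 315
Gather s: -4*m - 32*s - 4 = -4*m - 32*s - 4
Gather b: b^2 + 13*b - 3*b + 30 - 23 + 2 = b^2 + 10*b + 9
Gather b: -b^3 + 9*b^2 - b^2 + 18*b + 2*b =-b^3 + 8*b^2 + 20*b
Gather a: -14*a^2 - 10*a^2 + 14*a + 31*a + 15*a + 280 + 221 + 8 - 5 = -24*a^2 + 60*a + 504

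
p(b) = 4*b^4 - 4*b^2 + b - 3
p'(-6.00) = -3407.00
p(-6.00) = 5031.00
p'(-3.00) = -407.00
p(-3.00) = 282.00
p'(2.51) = 233.93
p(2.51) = 133.07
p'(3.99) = 985.42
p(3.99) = 951.11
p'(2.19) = 151.54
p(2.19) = 72.02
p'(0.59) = -0.43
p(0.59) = -3.32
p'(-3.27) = -532.29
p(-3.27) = 408.31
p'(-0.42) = 3.17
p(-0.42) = -4.00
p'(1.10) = 13.50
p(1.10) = -0.88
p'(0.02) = 0.84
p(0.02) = -2.98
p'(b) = 16*b^3 - 8*b + 1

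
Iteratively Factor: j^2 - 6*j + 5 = (j - 1)*(j - 5)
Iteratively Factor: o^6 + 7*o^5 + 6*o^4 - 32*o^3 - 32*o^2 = (o + 4)*(o^5 + 3*o^4 - 6*o^3 - 8*o^2) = (o + 1)*(o + 4)*(o^4 + 2*o^3 - 8*o^2) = (o + 1)*(o + 4)^2*(o^3 - 2*o^2) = o*(o + 1)*(o + 4)^2*(o^2 - 2*o) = o^2*(o + 1)*(o + 4)^2*(o - 2)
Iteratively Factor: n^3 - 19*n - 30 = (n + 2)*(n^2 - 2*n - 15) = (n - 5)*(n + 2)*(n + 3)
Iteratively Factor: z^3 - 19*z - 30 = (z + 2)*(z^2 - 2*z - 15) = (z - 5)*(z + 2)*(z + 3)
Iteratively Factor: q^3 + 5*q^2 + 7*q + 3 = (q + 3)*(q^2 + 2*q + 1) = (q + 1)*(q + 3)*(q + 1)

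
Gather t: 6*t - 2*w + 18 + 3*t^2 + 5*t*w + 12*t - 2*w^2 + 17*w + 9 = 3*t^2 + t*(5*w + 18) - 2*w^2 + 15*w + 27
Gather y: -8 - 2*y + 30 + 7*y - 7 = 5*y + 15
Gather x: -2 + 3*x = 3*x - 2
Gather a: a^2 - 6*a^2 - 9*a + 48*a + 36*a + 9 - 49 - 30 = -5*a^2 + 75*a - 70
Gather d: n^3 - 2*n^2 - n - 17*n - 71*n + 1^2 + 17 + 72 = n^3 - 2*n^2 - 89*n + 90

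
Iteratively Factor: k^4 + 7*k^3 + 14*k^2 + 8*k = (k + 2)*(k^3 + 5*k^2 + 4*k) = k*(k + 2)*(k^2 + 5*k + 4) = k*(k + 1)*(k + 2)*(k + 4)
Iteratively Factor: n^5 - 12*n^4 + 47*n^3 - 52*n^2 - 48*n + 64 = (n - 4)*(n^4 - 8*n^3 + 15*n^2 + 8*n - 16) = (n - 4)^2*(n^3 - 4*n^2 - n + 4) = (n - 4)^2*(n + 1)*(n^2 - 5*n + 4) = (n - 4)^2*(n - 1)*(n + 1)*(n - 4)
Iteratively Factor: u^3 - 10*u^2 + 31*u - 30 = (u - 2)*(u^2 - 8*u + 15) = (u - 5)*(u - 2)*(u - 3)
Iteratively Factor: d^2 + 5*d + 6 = (d + 3)*(d + 2)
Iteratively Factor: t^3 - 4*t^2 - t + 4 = (t + 1)*(t^2 - 5*t + 4) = (t - 1)*(t + 1)*(t - 4)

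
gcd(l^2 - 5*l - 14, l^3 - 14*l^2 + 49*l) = l - 7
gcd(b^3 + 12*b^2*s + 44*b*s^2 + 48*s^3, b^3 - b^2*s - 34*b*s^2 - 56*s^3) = b^2 + 6*b*s + 8*s^2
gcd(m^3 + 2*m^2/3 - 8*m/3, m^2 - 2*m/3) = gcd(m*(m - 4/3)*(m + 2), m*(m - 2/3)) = m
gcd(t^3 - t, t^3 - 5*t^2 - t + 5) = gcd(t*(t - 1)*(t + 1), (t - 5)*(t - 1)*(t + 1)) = t^2 - 1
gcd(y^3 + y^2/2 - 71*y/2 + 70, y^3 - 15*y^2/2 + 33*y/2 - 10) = y^2 - 13*y/2 + 10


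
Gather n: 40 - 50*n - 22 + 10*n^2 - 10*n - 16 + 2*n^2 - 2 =12*n^2 - 60*n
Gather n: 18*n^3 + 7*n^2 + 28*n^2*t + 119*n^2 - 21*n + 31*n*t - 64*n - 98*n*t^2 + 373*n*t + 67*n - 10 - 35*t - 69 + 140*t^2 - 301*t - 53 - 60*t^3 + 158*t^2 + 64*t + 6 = 18*n^3 + n^2*(28*t + 126) + n*(-98*t^2 + 404*t - 18) - 60*t^3 + 298*t^2 - 272*t - 126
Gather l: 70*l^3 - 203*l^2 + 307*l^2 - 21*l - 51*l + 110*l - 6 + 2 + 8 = 70*l^3 + 104*l^2 + 38*l + 4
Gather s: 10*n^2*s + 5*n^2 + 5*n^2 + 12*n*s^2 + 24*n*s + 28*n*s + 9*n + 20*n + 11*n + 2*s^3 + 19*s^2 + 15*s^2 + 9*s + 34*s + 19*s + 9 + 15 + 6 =10*n^2 + 40*n + 2*s^3 + s^2*(12*n + 34) + s*(10*n^2 + 52*n + 62) + 30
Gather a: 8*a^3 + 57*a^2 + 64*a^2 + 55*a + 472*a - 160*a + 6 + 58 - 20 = 8*a^3 + 121*a^2 + 367*a + 44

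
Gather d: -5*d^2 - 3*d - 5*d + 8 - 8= -5*d^2 - 8*d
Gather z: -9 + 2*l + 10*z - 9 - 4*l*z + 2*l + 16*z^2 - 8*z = 4*l + 16*z^2 + z*(2 - 4*l) - 18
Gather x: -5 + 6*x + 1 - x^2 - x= -x^2 + 5*x - 4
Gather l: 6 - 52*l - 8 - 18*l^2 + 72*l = -18*l^2 + 20*l - 2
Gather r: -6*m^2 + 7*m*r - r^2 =-6*m^2 + 7*m*r - r^2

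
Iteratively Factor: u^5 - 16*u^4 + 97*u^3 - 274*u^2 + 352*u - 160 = (u - 5)*(u^4 - 11*u^3 + 42*u^2 - 64*u + 32) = (u - 5)*(u - 4)*(u^3 - 7*u^2 + 14*u - 8) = (u - 5)*(u - 4)*(u - 2)*(u^2 - 5*u + 4) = (u - 5)*(u - 4)*(u - 2)*(u - 1)*(u - 4)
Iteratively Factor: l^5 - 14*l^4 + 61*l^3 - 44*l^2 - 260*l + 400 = (l - 2)*(l^4 - 12*l^3 + 37*l^2 + 30*l - 200) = (l - 4)*(l - 2)*(l^3 - 8*l^2 + 5*l + 50) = (l - 5)*(l - 4)*(l - 2)*(l^2 - 3*l - 10) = (l - 5)^2*(l - 4)*(l - 2)*(l + 2)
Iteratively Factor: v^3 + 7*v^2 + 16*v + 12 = (v + 3)*(v^2 + 4*v + 4) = (v + 2)*(v + 3)*(v + 2)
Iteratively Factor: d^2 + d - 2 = (d + 2)*(d - 1)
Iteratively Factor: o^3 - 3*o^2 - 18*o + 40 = (o - 2)*(o^2 - o - 20) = (o - 5)*(o - 2)*(o + 4)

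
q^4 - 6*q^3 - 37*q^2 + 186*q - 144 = (q - 8)*(q - 3)*(q - 1)*(q + 6)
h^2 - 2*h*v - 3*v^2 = (h - 3*v)*(h + v)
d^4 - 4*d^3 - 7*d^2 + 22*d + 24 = (d - 4)*(d - 3)*(d + 1)*(d + 2)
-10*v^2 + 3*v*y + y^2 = (-2*v + y)*(5*v + y)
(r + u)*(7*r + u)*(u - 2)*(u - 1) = 7*r^2*u^2 - 21*r^2*u + 14*r^2 + 8*r*u^3 - 24*r*u^2 + 16*r*u + u^4 - 3*u^3 + 2*u^2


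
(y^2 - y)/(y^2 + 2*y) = (y - 1)/(y + 2)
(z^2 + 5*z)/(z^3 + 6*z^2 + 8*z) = (z + 5)/(z^2 + 6*z + 8)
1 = 1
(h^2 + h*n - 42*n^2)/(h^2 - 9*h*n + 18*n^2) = (h + 7*n)/(h - 3*n)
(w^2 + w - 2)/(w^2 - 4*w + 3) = (w + 2)/(w - 3)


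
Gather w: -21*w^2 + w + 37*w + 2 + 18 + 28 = -21*w^2 + 38*w + 48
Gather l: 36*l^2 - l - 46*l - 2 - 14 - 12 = 36*l^2 - 47*l - 28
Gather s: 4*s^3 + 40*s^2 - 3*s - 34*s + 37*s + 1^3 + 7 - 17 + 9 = 4*s^3 + 40*s^2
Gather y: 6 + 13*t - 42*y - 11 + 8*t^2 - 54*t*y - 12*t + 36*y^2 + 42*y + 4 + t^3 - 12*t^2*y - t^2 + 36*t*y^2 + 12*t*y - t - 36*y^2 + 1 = t^3 + 7*t^2 + 36*t*y^2 + y*(-12*t^2 - 42*t)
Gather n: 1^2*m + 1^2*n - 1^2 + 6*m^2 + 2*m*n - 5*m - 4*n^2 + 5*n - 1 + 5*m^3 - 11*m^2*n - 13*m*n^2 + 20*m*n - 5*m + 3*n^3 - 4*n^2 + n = 5*m^3 + 6*m^2 - 9*m + 3*n^3 + n^2*(-13*m - 8) + n*(-11*m^2 + 22*m + 7) - 2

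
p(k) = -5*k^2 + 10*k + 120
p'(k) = 10 - 10*k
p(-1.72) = 88.01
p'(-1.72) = 27.20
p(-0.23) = 117.44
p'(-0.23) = 12.30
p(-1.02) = 104.60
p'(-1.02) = 20.20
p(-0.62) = 111.88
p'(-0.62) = 16.20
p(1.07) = 124.98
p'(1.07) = -0.70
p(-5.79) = -105.52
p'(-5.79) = 67.90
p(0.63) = 124.32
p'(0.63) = 3.70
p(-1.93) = 82.08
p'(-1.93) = 29.30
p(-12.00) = -720.00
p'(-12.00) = 130.00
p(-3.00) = 45.00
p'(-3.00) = 40.00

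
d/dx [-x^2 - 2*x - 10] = -2*x - 2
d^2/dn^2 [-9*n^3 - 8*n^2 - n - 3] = -54*n - 16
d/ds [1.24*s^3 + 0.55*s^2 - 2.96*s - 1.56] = 3.72*s^2 + 1.1*s - 2.96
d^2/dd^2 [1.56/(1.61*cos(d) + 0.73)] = (4.043676*sin(d)^2 + 1.833468*cos(d) + 4.043676)/(1.61*cos(d) + 0.73)^3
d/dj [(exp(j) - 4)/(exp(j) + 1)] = 5/(4*cosh(j/2)^2)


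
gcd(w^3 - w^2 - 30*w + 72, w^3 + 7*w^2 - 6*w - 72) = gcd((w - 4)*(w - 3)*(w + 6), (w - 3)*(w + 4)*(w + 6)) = w^2 + 3*w - 18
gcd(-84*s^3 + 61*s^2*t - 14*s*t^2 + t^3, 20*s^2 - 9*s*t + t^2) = 4*s - t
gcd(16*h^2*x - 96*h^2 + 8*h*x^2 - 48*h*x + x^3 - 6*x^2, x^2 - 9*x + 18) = x - 6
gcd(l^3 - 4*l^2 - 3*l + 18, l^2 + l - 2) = l + 2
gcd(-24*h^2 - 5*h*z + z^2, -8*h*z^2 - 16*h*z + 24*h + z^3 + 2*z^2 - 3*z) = -8*h + z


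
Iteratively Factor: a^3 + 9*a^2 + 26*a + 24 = (a + 3)*(a^2 + 6*a + 8) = (a + 2)*(a + 3)*(a + 4)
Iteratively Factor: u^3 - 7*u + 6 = (u - 2)*(u^2 + 2*u - 3) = (u - 2)*(u - 1)*(u + 3)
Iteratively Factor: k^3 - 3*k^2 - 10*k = (k)*(k^2 - 3*k - 10) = k*(k + 2)*(k - 5)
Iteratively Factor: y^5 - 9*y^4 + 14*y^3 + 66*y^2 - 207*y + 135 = (y - 5)*(y^4 - 4*y^3 - 6*y^2 + 36*y - 27) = (y - 5)*(y + 3)*(y^3 - 7*y^2 + 15*y - 9) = (y - 5)*(y - 3)*(y + 3)*(y^2 - 4*y + 3) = (y - 5)*(y - 3)*(y - 1)*(y + 3)*(y - 3)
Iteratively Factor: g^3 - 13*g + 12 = (g + 4)*(g^2 - 4*g + 3) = (g - 3)*(g + 4)*(g - 1)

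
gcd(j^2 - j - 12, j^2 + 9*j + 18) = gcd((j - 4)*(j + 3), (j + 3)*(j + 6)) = j + 3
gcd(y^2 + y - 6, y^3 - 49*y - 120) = y + 3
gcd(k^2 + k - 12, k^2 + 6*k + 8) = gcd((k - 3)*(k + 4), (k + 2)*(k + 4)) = k + 4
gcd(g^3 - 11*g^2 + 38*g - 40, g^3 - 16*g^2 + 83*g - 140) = g^2 - 9*g + 20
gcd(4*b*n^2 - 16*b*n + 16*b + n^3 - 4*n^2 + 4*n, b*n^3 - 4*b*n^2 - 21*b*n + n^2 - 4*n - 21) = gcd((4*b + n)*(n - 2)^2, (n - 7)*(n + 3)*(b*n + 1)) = 1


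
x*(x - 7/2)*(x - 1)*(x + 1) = x^4 - 7*x^3/2 - x^2 + 7*x/2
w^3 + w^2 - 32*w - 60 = (w - 6)*(w + 2)*(w + 5)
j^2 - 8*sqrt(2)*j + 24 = (j - 6*sqrt(2))*(j - 2*sqrt(2))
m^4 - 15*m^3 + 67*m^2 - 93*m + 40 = (m - 8)*(m - 5)*(m - 1)^2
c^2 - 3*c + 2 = (c - 2)*(c - 1)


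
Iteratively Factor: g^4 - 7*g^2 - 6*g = (g - 3)*(g^3 + 3*g^2 + 2*g) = (g - 3)*(g + 2)*(g^2 + g) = (g - 3)*(g + 1)*(g + 2)*(g)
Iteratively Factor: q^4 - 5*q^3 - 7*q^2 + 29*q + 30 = (q + 1)*(q^3 - 6*q^2 - q + 30) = (q - 3)*(q + 1)*(q^2 - 3*q - 10) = (q - 5)*(q - 3)*(q + 1)*(q + 2)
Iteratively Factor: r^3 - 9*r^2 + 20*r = (r - 4)*(r^2 - 5*r) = (r - 5)*(r - 4)*(r)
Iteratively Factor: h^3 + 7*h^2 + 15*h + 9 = (h + 3)*(h^2 + 4*h + 3) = (h + 3)^2*(h + 1)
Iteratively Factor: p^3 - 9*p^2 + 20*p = (p)*(p^2 - 9*p + 20) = p*(p - 5)*(p - 4)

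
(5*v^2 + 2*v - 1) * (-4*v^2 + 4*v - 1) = -20*v^4 + 12*v^3 + 7*v^2 - 6*v + 1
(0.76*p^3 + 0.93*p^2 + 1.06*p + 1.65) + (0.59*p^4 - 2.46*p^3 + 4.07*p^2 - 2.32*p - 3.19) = 0.59*p^4 - 1.7*p^3 + 5.0*p^2 - 1.26*p - 1.54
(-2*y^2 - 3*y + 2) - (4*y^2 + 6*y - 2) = -6*y^2 - 9*y + 4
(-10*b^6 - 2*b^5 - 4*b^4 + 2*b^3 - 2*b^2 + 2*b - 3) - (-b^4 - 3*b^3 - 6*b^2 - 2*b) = -10*b^6 - 2*b^5 - 3*b^4 + 5*b^3 + 4*b^2 + 4*b - 3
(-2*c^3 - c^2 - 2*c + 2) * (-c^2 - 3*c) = 2*c^5 + 7*c^4 + 5*c^3 + 4*c^2 - 6*c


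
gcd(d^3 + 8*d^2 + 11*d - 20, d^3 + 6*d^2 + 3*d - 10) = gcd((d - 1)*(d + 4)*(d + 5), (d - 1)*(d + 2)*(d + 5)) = d^2 + 4*d - 5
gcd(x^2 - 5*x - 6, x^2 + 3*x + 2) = x + 1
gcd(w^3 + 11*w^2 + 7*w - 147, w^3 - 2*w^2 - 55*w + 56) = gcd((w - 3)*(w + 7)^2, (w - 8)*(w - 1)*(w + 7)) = w + 7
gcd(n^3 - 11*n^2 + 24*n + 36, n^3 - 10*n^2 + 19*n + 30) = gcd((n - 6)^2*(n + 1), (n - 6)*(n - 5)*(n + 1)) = n^2 - 5*n - 6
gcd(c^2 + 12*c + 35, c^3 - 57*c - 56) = c + 7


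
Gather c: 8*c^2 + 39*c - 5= 8*c^2 + 39*c - 5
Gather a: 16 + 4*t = 4*t + 16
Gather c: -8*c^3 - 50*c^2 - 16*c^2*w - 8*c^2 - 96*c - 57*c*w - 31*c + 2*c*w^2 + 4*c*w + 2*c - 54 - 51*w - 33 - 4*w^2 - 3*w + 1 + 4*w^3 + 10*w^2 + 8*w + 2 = -8*c^3 + c^2*(-16*w - 58) + c*(2*w^2 - 53*w - 125) + 4*w^3 + 6*w^2 - 46*w - 84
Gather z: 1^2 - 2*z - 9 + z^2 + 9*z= z^2 + 7*z - 8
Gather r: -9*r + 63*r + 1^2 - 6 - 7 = 54*r - 12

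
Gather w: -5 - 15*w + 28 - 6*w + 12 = 35 - 21*w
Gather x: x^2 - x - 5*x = x^2 - 6*x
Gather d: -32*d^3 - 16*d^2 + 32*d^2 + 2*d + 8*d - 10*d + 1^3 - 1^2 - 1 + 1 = -32*d^3 + 16*d^2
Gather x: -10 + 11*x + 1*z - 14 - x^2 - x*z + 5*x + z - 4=-x^2 + x*(16 - z) + 2*z - 28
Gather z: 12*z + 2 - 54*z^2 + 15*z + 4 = -54*z^2 + 27*z + 6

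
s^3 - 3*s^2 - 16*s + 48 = (s - 4)*(s - 3)*(s + 4)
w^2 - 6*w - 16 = (w - 8)*(w + 2)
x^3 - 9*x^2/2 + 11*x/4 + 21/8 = (x - 7/2)*(x - 3/2)*(x + 1/2)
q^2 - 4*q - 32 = (q - 8)*(q + 4)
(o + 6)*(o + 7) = o^2 + 13*o + 42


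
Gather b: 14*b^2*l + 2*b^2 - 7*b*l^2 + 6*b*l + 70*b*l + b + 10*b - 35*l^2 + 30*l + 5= b^2*(14*l + 2) + b*(-7*l^2 + 76*l + 11) - 35*l^2 + 30*l + 5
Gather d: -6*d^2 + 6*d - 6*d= -6*d^2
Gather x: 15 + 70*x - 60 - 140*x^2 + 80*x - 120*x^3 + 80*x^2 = -120*x^3 - 60*x^2 + 150*x - 45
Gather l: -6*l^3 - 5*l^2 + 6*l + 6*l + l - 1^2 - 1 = -6*l^3 - 5*l^2 + 13*l - 2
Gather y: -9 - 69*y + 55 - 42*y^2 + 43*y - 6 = -42*y^2 - 26*y + 40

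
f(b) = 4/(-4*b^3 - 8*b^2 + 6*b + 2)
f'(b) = 4*(12*b^2 + 16*b - 6)/(-4*b^3 - 8*b^2 + 6*b + 2)^2 = 2*(6*b^2 + 8*b - 3)/(2*b^3 + 4*b^2 - 3*b - 1)^2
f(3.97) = -0.01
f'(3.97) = 0.01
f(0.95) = -1.36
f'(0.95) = 9.21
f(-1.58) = -0.34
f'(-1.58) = -0.04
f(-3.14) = 0.14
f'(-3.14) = 0.31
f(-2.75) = 0.49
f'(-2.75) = 2.43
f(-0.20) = 7.81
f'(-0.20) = -133.06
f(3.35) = -0.02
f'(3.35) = 0.02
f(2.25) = -0.06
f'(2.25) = 0.07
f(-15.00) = 0.00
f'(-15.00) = 0.00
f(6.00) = 0.00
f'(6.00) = 0.00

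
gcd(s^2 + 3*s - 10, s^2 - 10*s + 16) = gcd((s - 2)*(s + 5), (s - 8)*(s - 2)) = s - 2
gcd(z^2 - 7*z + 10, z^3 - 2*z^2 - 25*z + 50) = z^2 - 7*z + 10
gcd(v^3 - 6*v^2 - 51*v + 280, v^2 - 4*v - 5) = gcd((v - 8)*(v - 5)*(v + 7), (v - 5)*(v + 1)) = v - 5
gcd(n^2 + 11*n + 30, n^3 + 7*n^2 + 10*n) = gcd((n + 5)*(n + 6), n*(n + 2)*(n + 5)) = n + 5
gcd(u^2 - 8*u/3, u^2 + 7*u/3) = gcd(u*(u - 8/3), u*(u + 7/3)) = u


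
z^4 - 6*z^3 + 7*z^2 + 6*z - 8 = (z - 4)*(z - 2)*(z - 1)*(z + 1)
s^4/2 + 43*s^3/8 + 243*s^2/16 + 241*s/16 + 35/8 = (s/2 + 1)*(s + 1/2)*(s + 5/4)*(s + 7)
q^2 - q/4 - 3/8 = (q - 3/4)*(q + 1/2)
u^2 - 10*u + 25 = (u - 5)^2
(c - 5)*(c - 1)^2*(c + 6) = c^4 - c^3 - 31*c^2 + 61*c - 30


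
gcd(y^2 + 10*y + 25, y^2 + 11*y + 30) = y + 5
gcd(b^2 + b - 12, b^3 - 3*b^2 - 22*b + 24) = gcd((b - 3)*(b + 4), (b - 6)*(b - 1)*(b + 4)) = b + 4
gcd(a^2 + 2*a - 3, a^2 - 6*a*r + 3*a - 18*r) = a + 3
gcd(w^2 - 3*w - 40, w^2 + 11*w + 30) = w + 5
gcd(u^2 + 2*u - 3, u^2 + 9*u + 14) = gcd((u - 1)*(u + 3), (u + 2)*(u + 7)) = 1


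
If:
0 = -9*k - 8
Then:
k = -8/9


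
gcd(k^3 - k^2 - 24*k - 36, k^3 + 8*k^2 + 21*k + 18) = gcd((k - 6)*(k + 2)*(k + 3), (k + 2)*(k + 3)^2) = k^2 + 5*k + 6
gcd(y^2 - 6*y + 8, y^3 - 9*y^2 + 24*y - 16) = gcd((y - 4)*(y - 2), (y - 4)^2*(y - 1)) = y - 4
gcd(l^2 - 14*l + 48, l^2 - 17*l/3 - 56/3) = l - 8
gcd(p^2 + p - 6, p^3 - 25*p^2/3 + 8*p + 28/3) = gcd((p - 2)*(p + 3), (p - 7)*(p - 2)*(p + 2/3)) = p - 2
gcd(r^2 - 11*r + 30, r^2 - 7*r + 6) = r - 6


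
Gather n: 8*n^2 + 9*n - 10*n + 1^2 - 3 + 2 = 8*n^2 - n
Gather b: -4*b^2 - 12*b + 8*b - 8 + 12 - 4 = -4*b^2 - 4*b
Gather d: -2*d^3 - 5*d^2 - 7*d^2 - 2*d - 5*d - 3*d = -2*d^3 - 12*d^2 - 10*d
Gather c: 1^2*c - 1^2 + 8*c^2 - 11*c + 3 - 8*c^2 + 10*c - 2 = 0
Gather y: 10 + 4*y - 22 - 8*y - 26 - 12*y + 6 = -16*y - 32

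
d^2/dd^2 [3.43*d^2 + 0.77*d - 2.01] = 6.86000000000000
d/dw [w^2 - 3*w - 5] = 2*w - 3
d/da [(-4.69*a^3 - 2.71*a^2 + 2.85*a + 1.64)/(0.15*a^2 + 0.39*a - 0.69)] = (-0.7035*a^4 - 3.6582*a^3 + 8.2239*a^2 + 3.2478*a - 2.6061)/(0.0225*a^4 + 0.117*a^3 - 0.0549*a^2 - 0.5382*a + 0.4761)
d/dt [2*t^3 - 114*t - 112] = 6*t^2 - 114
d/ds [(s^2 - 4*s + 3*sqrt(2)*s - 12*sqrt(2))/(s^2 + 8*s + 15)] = 3*(-sqrt(2)*s^2 + 4*s^2 + 10*s + 8*sqrt(2)*s - 20 + 47*sqrt(2))/(s^4 + 16*s^3 + 94*s^2 + 240*s + 225)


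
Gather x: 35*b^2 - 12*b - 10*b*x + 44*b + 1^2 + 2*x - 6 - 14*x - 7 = 35*b^2 + 32*b + x*(-10*b - 12) - 12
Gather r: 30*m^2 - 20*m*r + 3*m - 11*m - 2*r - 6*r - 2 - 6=30*m^2 - 8*m + r*(-20*m - 8) - 8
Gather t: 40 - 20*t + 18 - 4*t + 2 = 60 - 24*t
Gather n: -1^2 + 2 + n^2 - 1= n^2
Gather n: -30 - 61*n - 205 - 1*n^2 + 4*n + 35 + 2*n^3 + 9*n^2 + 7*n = 2*n^3 + 8*n^2 - 50*n - 200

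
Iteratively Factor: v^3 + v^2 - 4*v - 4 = (v + 1)*(v^2 - 4) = (v - 2)*(v + 1)*(v + 2)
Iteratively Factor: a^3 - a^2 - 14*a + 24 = (a + 4)*(a^2 - 5*a + 6) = (a - 2)*(a + 4)*(a - 3)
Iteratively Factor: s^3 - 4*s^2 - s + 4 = (s + 1)*(s^2 - 5*s + 4) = (s - 4)*(s + 1)*(s - 1)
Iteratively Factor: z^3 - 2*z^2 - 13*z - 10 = (z + 2)*(z^2 - 4*z - 5) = (z - 5)*(z + 2)*(z + 1)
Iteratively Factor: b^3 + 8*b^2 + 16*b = (b + 4)*(b^2 + 4*b) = b*(b + 4)*(b + 4)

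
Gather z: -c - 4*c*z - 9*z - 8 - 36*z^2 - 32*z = -c - 36*z^2 + z*(-4*c - 41) - 8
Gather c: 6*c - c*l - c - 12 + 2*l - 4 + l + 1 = c*(5 - l) + 3*l - 15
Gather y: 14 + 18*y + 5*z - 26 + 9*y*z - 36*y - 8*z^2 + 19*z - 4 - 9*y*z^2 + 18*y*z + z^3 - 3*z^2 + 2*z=y*(-9*z^2 + 27*z - 18) + z^3 - 11*z^2 + 26*z - 16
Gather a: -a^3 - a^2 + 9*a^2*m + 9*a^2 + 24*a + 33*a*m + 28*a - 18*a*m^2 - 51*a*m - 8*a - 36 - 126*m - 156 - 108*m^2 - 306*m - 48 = -a^3 + a^2*(9*m + 8) + a*(-18*m^2 - 18*m + 44) - 108*m^2 - 432*m - 240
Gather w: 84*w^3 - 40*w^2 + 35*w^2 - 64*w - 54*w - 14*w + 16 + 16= 84*w^3 - 5*w^2 - 132*w + 32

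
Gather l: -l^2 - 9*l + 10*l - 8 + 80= -l^2 + l + 72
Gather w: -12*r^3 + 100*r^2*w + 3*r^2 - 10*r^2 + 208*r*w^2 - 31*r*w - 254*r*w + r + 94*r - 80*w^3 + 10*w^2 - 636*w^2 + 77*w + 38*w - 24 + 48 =-12*r^3 - 7*r^2 + 95*r - 80*w^3 + w^2*(208*r - 626) + w*(100*r^2 - 285*r + 115) + 24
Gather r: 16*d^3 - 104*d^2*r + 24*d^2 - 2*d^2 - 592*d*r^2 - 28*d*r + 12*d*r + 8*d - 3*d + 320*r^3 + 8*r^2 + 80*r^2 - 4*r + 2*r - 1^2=16*d^3 + 22*d^2 + 5*d + 320*r^3 + r^2*(88 - 592*d) + r*(-104*d^2 - 16*d - 2) - 1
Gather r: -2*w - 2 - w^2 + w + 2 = -w^2 - w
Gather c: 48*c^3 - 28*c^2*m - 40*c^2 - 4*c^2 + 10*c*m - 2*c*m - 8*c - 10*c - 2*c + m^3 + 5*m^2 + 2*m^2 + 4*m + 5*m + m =48*c^3 + c^2*(-28*m - 44) + c*(8*m - 20) + m^3 + 7*m^2 + 10*m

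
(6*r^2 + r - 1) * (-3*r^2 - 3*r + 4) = -18*r^4 - 21*r^3 + 24*r^2 + 7*r - 4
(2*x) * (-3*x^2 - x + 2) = -6*x^3 - 2*x^2 + 4*x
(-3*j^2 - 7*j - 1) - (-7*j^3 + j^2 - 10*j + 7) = 7*j^3 - 4*j^2 + 3*j - 8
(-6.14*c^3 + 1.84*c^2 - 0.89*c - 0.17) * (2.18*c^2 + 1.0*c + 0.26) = -13.3852*c^5 - 2.1288*c^4 - 1.6966*c^3 - 0.7822*c^2 - 0.4014*c - 0.0442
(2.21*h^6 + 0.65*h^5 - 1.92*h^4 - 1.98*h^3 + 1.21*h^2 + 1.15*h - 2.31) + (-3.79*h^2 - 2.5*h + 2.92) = 2.21*h^6 + 0.65*h^5 - 1.92*h^4 - 1.98*h^3 - 2.58*h^2 - 1.35*h + 0.61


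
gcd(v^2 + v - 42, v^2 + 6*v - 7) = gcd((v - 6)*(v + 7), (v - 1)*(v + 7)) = v + 7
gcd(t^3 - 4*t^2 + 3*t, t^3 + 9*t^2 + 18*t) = t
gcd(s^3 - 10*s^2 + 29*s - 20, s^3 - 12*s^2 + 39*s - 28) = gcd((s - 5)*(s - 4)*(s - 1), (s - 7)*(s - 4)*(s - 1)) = s^2 - 5*s + 4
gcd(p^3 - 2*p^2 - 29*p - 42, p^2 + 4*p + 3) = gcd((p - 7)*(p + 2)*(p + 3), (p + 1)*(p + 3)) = p + 3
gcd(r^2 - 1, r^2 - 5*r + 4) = r - 1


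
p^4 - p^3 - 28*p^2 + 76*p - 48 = (p - 4)*(p - 2)*(p - 1)*(p + 6)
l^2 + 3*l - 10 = (l - 2)*(l + 5)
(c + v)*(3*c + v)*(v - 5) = 3*c^2*v - 15*c^2 + 4*c*v^2 - 20*c*v + v^3 - 5*v^2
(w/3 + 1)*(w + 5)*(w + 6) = w^3/3 + 14*w^2/3 + 21*w + 30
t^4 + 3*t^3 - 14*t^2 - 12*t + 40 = (t - 2)^2*(t + 2)*(t + 5)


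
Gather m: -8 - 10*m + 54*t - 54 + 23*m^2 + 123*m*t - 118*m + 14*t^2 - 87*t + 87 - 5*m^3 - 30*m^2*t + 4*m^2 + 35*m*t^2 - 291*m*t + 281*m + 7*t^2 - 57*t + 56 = -5*m^3 + m^2*(27 - 30*t) + m*(35*t^2 - 168*t + 153) + 21*t^2 - 90*t + 81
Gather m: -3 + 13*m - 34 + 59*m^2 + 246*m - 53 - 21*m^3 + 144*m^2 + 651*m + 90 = -21*m^3 + 203*m^2 + 910*m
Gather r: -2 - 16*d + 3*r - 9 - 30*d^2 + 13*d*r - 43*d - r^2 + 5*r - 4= -30*d^2 - 59*d - r^2 + r*(13*d + 8) - 15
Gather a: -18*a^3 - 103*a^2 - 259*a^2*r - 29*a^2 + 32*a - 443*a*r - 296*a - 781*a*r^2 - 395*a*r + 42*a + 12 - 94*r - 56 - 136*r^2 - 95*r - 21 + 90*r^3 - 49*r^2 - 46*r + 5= -18*a^3 + a^2*(-259*r - 132) + a*(-781*r^2 - 838*r - 222) + 90*r^3 - 185*r^2 - 235*r - 60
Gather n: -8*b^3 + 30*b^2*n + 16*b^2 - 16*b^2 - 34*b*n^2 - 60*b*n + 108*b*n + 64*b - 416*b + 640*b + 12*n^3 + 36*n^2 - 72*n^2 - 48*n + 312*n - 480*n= -8*b^3 + 288*b + 12*n^3 + n^2*(-34*b - 36) + n*(30*b^2 + 48*b - 216)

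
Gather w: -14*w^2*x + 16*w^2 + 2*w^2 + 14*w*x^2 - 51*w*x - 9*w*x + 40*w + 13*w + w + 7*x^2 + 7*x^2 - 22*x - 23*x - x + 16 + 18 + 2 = w^2*(18 - 14*x) + w*(14*x^2 - 60*x + 54) + 14*x^2 - 46*x + 36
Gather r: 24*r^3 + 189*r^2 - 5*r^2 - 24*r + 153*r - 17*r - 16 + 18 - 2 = 24*r^3 + 184*r^2 + 112*r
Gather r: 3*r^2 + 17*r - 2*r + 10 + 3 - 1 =3*r^2 + 15*r + 12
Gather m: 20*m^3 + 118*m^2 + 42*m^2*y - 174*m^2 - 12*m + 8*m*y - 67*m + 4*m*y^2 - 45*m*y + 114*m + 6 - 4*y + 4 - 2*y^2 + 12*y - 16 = 20*m^3 + m^2*(42*y - 56) + m*(4*y^2 - 37*y + 35) - 2*y^2 + 8*y - 6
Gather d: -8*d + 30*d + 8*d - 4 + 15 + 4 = 30*d + 15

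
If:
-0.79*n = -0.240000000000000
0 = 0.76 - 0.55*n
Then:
No Solution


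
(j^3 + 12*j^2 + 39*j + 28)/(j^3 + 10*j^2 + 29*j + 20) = (j + 7)/(j + 5)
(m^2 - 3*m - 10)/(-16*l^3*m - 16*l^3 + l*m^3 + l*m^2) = (-m^2 + 3*m + 10)/(l*(16*l^2*m + 16*l^2 - m^3 - m^2))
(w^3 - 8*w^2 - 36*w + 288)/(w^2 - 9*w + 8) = (w^2 - 36)/(w - 1)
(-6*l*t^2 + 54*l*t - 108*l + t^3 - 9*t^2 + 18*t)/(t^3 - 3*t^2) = -6*l/t + 36*l/t^2 + 1 - 6/t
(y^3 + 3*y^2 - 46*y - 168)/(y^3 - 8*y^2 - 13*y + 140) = (y + 6)/(y - 5)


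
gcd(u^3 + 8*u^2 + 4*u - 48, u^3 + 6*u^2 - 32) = u^2 + 2*u - 8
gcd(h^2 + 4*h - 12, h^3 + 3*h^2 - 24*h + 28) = h - 2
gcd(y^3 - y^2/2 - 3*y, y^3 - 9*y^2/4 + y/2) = y^2 - 2*y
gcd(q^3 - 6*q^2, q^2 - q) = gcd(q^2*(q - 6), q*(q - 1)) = q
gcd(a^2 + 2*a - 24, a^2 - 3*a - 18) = 1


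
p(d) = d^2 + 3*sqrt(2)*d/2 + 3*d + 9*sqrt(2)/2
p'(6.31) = 17.74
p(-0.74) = 3.12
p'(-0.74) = 3.64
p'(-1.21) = 2.70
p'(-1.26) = 2.60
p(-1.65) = 0.64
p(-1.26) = 1.50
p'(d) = 2*d + 3*sqrt(2)/2 + 3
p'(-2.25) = 0.62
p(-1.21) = 1.63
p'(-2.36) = 0.40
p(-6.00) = 11.64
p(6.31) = 78.50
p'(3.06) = 11.24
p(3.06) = 31.40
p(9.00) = 133.46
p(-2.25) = -0.10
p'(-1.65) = 1.82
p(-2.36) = -0.15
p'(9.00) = 23.12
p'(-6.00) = -6.88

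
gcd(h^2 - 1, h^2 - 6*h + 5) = h - 1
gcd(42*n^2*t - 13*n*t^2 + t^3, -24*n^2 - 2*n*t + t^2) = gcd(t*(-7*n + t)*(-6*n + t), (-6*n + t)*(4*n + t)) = -6*n + t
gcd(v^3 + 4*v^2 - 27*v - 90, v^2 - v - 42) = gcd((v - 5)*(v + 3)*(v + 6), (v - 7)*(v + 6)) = v + 6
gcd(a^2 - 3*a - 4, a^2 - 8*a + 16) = a - 4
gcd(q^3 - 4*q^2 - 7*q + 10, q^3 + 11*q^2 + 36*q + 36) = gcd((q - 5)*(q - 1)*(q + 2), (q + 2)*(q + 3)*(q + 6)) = q + 2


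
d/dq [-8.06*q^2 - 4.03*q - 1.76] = -16.12*q - 4.03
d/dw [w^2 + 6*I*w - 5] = 2*w + 6*I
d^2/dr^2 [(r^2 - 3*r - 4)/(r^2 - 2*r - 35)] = 2*(-r^3 + 93*r^2 - 291*r + 1279)/(r^6 - 6*r^5 - 93*r^4 + 412*r^3 + 3255*r^2 - 7350*r - 42875)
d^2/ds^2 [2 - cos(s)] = cos(s)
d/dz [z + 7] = 1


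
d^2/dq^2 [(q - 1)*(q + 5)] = 2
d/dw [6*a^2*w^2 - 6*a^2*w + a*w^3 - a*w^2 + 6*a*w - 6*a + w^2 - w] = 12*a^2*w - 6*a^2 + 3*a*w^2 - 2*a*w + 6*a + 2*w - 1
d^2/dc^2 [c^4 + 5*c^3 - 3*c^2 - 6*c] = 12*c^2 + 30*c - 6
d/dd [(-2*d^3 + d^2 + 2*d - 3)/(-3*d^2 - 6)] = 2*(d^4 + 7*d^2 - 5*d - 2)/(3*(d^4 + 4*d^2 + 4))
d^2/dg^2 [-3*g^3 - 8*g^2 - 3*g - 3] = -18*g - 16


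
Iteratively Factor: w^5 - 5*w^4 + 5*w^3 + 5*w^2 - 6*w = (w - 3)*(w^4 - 2*w^3 - w^2 + 2*w) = (w - 3)*(w - 1)*(w^3 - w^2 - 2*w) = (w - 3)*(w - 2)*(w - 1)*(w^2 + w) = (w - 3)*(w - 2)*(w - 1)*(w + 1)*(w)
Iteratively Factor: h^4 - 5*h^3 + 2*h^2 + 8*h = (h + 1)*(h^3 - 6*h^2 + 8*h) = h*(h + 1)*(h^2 - 6*h + 8) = h*(h - 4)*(h + 1)*(h - 2)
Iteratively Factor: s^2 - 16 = (s - 4)*(s + 4)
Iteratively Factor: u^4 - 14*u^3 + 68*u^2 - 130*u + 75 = (u - 5)*(u^3 - 9*u^2 + 23*u - 15) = (u - 5)^2*(u^2 - 4*u + 3) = (u - 5)^2*(u - 1)*(u - 3)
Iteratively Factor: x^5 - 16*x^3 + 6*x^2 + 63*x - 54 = (x + 3)*(x^4 - 3*x^3 - 7*x^2 + 27*x - 18) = (x - 3)*(x + 3)*(x^3 - 7*x + 6) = (x - 3)*(x - 2)*(x + 3)*(x^2 + 2*x - 3) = (x - 3)*(x - 2)*(x - 1)*(x + 3)*(x + 3)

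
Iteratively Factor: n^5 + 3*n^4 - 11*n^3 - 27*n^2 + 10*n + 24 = (n - 3)*(n^4 + 6*n^3 + 7*n^2 - 6*n - 8) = (n - 3)*(n + 2)*(n^3 + 4*n^2 - n - 4) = (n - 3)*(n + 2)*(n + 4)*(n^2 - 1) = (n - 3)*(n - 1)*(n + 2)*(n + 4)*(n + 1)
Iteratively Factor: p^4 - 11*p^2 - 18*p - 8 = (p + 1)*(p^3 - p^2 - 10*p - 8) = (p + 1)^2*(p^2 - 2*p - 8) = (p - 4)*(p + 1)^2*(p + 2)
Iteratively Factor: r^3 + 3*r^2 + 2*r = (r)*(r^2 + 3*r + 2) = r*(r + 2)*(r + 1)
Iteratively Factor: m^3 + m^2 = (m + 1)*(m^2) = m*(m + 1)*(m)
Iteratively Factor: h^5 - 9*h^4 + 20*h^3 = (h - 5)*(h^4 - 4*h^3) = h*(h - 5)*(h^3 - 4*h^2) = h^2*(h - 5)*(h^2 - 4*h) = h^3*(h - 5)*(h - 4)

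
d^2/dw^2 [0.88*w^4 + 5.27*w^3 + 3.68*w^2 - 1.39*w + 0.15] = 10.56*w^2 + 31.62*w + 7.36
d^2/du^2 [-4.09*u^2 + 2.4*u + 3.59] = -8.18000000000000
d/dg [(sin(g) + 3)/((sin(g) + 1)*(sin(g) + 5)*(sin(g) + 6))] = -(2*sin(g)^3 + 21*sin(g)^2 + 72*sin(g) + 93)*cos(g)/((sin(g) + 1)^2*(sin(g) + 5)^2*(sin(g) + 6)^2)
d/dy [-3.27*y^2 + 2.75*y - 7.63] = 2.75 - 6.54*y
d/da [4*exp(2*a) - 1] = 8*exp(2*a)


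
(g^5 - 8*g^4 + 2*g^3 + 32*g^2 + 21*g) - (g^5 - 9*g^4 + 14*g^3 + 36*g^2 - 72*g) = g^4 - 12*g^3 - 4*g^2 + 93*g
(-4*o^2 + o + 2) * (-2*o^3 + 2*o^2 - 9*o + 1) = 8*o^5 - 10*o^4 + 34*o^3 - 9*o^2 - 17*o + 2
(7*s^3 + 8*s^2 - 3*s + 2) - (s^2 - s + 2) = 7*s^3 + 7*s^2 - 2*s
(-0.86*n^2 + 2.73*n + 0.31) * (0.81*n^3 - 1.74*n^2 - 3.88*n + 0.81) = -0.6966*n^5 + 3.7077*n^4 - 1.1623*n^3 - 11.8284*n^2 + 1.0085*n + 0.2511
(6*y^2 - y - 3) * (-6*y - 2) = -36*y^3 - 6*y^2 + 20*y + 6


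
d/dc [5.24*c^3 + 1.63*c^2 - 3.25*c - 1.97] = 15.72*c^2 + 3.26*c - 3.25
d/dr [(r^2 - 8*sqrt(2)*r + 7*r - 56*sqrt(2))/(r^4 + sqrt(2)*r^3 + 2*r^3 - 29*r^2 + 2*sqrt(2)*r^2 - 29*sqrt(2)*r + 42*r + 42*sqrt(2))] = (-2*r^3 + 5*r^2 + 23*sqrt(2)*r^2 - 80*sqrt(2)*r + 32*r - 80 + 54*sqrt(2))/(r^6 - 10*r^5 + 2*sqrt(2)*r^5 - 20*sqrt(2)*r^4 + 39*r^4 - 80*r^3 + 74*sqrt(2)*r^3 - 120*sqrt(2)*r^2 + 110*r^2 - 120*r + 72*sqrt(2)*r + 72)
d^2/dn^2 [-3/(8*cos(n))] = 3*(cos(n)^2 - 2)/(8*cos(n)^3)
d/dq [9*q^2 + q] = 18*q + 1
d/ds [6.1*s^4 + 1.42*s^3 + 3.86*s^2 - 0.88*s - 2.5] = 24.4*s^3 + 4.26*s^2 + 7.72*s - 0.88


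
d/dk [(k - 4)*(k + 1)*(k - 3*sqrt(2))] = 3*k^2 - 6*sqrt(2)*k - 6*k - 4 + 9*sqrt(2)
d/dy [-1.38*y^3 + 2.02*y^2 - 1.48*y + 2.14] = -4.14*y^2 + 4.04*y - 1.48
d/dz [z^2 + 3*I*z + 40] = 2*z + 3*I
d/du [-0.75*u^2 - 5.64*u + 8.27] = -1.5*u - 5.64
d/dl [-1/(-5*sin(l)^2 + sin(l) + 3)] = (1 - 10*sin(l))*cos(l)/(-5*sin(l)^2 + sin(l) + 3)^2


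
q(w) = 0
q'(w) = 0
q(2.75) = 0.00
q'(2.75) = 0.00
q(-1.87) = 0.00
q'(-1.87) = 0.00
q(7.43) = 0.00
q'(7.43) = 0.00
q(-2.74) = 0.00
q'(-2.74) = 0.00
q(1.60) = 0.00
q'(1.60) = 0.00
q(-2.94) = 0.00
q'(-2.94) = 0.00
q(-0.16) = 0.00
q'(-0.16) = 0.00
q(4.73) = 0.00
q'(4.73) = 0.00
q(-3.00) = 0.00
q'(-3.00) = 0.00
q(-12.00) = 0.00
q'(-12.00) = 0.00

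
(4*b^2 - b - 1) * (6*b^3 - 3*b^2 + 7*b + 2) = 24*b^5 - 18*b^4 + 25*b^3 + 4*b^2 - 9*b - 2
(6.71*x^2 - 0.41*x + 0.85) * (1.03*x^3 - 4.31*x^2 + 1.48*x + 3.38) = 6.9113*x^5 - 29.3424*x^4 + 12.5734*x^3 + 18.4095*x^2 - 0.1278*x + 2.873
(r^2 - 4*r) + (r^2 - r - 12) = 2*r^2 - 5*r - 12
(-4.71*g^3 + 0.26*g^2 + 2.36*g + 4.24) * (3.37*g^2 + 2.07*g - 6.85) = -15.8727*g^5 - 8.8735*g^4 + 40.7549*g^3 + 17.393*g^2 - 7.3892*g - 29.044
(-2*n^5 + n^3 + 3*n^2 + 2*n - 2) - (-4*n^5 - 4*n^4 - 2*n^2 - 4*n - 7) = 2*n^5 + 4*n^4 + n^3 + 5*n^2 + 6*n + 5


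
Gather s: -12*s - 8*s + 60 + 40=100 - 20*s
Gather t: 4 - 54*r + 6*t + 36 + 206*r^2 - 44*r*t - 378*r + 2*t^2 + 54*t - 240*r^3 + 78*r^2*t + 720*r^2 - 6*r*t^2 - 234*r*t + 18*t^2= -240*r^3 + 926*r^2 - 432*r + t^2*(20 - 6*r) + t*(78*r^2 - 278*r + 60) + 40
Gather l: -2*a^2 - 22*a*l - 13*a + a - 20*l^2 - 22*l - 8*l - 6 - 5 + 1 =-2*a^2 - 12*a - 20*l^2 + l*(-22*a - 30) - 10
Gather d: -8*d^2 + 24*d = -8*d^2 + 24*d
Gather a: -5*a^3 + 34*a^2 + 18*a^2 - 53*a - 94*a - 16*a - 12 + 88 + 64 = -5*a^3 + 52*a^2 - 163*a + 140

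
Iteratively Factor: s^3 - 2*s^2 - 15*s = (s + 3)*(s^2 - 5*s) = s*(s + 3)*(s - 5)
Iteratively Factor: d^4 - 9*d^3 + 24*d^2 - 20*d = (d - 5)*(d^3 - 4*d^2 + 4*d) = (d - 5)*(d - 2)*(d^2 - 2*d) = (d - 5)*(d - 2)^2*(d)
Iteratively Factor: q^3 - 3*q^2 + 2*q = (q)*(q^2 - 3*q + 2) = q*(q - 2)*(q - 1)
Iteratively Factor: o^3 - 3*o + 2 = (o + 2)*(o^2 - 2*o + 1) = (o - 1)*(o + 2)*(o - 1)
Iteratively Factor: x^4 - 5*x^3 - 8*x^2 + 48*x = (x)*(x^3 - 5*x^2 - 8*x + 48) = x*(x - 4)*(x^2 - x - 12) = x*(x - 4)^2*(x + 3)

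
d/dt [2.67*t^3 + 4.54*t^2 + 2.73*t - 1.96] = 8.01*t^2 + 9.08*t + 2.73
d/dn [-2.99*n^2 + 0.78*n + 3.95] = 0.78 - 5.98*n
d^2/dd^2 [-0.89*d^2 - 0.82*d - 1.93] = -1.78000000000000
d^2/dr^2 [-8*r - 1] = 0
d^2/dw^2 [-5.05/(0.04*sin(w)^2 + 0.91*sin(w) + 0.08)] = (0.03232*sin(w)^4 + 0.55146*sin(w)^3 + 4.068785*sin(w)^2 - 1.47056*sin(w) - 8.33149)/(0.04*sin(w)^2 + 0.91*sin(w) + 0.08)^3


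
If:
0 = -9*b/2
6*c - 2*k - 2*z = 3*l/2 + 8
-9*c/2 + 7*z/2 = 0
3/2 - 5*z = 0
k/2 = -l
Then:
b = 0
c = 7/30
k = -144/25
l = 72/25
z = 3/10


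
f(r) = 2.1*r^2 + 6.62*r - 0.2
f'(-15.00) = -56.38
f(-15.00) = 373.00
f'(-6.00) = -18.58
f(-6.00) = 35.68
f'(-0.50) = 4.52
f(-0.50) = -2.98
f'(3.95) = 23.21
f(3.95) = 58.71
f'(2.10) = 15.44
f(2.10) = 22.96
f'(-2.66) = -4.55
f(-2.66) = -2.95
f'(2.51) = 17.16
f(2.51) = 29.65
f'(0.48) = 8.64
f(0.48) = 3.46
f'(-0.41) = 4.90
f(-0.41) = -2.56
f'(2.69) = 17.92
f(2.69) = 32.80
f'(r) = 4.2*r + 6.62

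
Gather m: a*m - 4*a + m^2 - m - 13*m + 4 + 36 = -4*a + m^2 + m*(a - 14) + 40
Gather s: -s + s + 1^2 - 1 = 0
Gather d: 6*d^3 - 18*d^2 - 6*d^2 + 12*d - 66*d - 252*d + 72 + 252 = 6*d^3 - 24*d^2 - 306*d + 324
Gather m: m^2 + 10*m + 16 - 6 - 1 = m^2 + 10*m + 9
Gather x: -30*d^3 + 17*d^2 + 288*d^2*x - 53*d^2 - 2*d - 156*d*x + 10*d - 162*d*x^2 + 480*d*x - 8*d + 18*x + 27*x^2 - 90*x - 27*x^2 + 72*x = -30*d^3 - 36*d^2 - 162*d*x^2 + x*(288*d^2 + 324*d)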